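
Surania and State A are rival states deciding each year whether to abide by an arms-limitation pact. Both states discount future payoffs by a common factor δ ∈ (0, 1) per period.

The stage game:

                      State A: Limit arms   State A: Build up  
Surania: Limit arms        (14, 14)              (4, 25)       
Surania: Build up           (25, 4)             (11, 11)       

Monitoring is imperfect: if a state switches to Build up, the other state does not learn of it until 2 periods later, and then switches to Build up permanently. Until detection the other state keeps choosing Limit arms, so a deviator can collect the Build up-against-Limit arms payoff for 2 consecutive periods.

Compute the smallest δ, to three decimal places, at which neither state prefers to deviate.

0.886

A deviator earns 25 for 2 periods, then 11 forever; cooperating earns 14 forever. Multiplying the IC by (1−δ):
14 ≥ 25(1−δ^2) + 11δ^2, so 14·δ^2 ≥ 11 and δ^2 ≥ 11/14.
δ ≥ (11/14)^(1/2) ≈ 0.886.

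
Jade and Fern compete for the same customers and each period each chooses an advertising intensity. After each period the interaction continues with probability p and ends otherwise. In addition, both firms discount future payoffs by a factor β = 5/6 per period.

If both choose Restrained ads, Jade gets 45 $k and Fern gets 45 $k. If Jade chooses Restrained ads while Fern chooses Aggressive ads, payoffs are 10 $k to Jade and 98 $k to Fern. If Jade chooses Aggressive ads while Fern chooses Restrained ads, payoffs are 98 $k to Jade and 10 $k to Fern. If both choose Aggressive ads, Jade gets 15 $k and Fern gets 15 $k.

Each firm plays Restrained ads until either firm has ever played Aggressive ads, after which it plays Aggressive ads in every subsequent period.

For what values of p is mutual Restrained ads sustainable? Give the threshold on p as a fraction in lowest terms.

Expected continuation weight on next period's payoff is β·p = 5/6·p, which plays the role of the discount factor.
Cooperation requires 5/6·p ≥ (98−45)/(98−15) = 53/83, hence p ≥ 318/415.

318/415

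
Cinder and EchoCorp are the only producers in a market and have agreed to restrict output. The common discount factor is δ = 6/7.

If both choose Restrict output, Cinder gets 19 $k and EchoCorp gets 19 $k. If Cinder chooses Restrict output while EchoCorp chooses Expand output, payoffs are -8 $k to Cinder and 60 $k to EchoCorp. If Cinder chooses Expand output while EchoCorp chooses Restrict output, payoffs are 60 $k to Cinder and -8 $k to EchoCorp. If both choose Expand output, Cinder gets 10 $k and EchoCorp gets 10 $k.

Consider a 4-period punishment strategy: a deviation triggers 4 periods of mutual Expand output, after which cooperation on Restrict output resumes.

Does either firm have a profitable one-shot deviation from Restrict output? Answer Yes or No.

Comparing payoff streams over the 5 periods until play realigns: cooperate → 19(1+δ+…+δ^4); deviate → 60 + 10(δ+…+δ^4).
Cooperation is sustained iff (19−10)(δ+…+δ^4) ≥ 60−19.
δ+…+δ^4 = 6/7·(1−(6/7)^4)/(1−6/7) = 2.7613, and (60−19)/(19−10) = 4.5556.
2.7613 < 4.5556, so cooperation is not sustainable.

Yes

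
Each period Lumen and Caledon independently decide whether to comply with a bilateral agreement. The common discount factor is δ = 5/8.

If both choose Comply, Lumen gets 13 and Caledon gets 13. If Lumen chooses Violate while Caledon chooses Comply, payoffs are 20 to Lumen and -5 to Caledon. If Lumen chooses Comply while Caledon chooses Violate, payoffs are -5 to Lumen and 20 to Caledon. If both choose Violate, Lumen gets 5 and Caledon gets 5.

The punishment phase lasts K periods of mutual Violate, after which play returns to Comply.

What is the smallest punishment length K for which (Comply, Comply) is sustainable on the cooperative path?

Need Σ_{k=1}^{K} δ^k ≥ (20−13)/(13−5) = 0.8750 at δ = 5/8.
At K = 1 the sum is 0.6250 < 0.8750; at K = 2 it is 1.0156 ≥ 0.8750.
So the minimum punishment length is K = 2.

2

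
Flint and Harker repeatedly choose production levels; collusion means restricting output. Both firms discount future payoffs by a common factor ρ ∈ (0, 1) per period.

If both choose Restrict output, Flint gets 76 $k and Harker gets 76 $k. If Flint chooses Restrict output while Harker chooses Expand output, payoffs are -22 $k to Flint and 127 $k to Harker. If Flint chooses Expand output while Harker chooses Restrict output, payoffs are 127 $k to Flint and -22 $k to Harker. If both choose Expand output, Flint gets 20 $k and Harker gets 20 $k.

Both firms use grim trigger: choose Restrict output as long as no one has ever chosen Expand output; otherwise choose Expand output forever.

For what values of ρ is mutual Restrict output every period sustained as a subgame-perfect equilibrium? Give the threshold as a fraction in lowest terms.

Under grim trigger the critical discount factor is (T−C)/(T−P) with T = 127, C = 76, P = 20.
ρ* = (127−76)/(127−20) = 51/107.

51/107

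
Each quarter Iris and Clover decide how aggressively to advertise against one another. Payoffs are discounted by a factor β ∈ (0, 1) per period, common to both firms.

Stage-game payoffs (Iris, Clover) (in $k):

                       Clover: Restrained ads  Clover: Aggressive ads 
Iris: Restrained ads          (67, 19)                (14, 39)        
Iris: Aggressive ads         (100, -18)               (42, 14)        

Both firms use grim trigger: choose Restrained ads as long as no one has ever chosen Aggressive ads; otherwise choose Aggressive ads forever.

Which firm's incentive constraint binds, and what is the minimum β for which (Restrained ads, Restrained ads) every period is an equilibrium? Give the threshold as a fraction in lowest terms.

Iris: cooperation gives 67 each period; deviation gives 100 once then 42 forever.
  67/(1−β) ≥ 100 + 42β/(1−β) ⇒ β ≥ 33/58.
Clover: cooperation gives 19 each period; deviation gives 39 once then 14 forever.
  β ≥ 20/25 = 4/5.
Both must hold, so the binding constraint is Clover's: β ≥ 4/5.

Clover; β ≥ 4/5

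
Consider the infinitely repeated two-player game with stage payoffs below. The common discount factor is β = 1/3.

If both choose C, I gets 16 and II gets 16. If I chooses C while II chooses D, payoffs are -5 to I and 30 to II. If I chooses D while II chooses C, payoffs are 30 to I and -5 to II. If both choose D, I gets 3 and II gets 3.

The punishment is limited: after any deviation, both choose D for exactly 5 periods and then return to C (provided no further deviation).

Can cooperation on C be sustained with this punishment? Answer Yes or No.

No

A one-shot deviation gives 30 now, then 3 for 5 periods, then back to 16.
Gain from deviating: (30−16) today; loss: (16−3) in each of the next 5 periods.
No-deviation condition: (16−3)(β+…+β^5) ≥ 30−16, i.e. β+…+β^5 ≥ 14/13.
At β = 1/3: β+…+β^5 = 0.4979 < 1.0769.
So cooperation is not sustainable.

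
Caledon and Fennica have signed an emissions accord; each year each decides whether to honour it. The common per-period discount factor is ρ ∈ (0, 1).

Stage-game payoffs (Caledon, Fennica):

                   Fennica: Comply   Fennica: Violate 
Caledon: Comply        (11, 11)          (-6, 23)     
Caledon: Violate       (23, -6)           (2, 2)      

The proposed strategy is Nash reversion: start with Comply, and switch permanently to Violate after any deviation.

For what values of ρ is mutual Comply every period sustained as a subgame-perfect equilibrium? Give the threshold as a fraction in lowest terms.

11/(1−ρ) ≥ 23 + 2ρ/(1−ρ)
11 ≥ 23 − 21ρ
ρ ≥ 12/21 = 4/7.

4/7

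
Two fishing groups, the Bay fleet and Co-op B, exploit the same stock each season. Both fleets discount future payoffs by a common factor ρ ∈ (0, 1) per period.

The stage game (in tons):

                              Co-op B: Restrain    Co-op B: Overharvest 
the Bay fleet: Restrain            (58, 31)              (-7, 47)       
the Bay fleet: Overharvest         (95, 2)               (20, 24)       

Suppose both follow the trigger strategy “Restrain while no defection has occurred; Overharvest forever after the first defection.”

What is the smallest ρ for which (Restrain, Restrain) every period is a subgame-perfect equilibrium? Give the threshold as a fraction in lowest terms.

16/23

For the Bay fleet: deviation gain 95−58 = 37, per-period punishment loss 58−20 = 38. IC gives ρ ≥ 37/75.
For Co-op B: gain 16, loss 7 per period, so ρ ≥ 16/23.
The tighter constraint is Co-op B's, so cooperation needs ρ ≥ 16/23.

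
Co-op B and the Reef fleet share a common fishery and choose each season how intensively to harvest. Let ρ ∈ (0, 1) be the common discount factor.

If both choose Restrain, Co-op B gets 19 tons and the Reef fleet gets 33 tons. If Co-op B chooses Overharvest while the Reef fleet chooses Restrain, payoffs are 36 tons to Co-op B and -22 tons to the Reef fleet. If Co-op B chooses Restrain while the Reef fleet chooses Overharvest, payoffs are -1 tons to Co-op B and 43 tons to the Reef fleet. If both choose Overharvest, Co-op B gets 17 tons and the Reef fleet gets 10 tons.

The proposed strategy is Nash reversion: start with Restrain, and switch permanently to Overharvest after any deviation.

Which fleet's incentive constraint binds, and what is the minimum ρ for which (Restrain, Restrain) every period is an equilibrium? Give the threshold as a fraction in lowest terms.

Co-op B; ρ ≥ 17/19

Co-op B: cooperation gives 19 each period; deviation gives 36 once then 17 forever.
  19/(1−ρ) ≥ 36 + 17ρ/(1−ρ) ⇒ ρ ≥ 17/19.
the Reef fleet: cooperation gives 33 each period; deviation gives 43 once then 10 forever.
  ρ ≥ 10/33.
Both must hold, so the binding constraint is Co-op B's: ρ ≥ 17/19.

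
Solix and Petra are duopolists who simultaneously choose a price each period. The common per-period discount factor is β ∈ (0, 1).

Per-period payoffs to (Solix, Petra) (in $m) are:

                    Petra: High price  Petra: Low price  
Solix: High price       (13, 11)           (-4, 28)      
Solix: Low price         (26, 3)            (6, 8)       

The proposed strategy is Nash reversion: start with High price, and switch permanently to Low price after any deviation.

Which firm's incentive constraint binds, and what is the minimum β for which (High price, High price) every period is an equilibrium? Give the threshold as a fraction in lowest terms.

Solix's threshold: (26−13)/(26−6) = 13/20.
Petra's threshold: (28−11)/(28−8) = 17/20.
13/20 < 17/20, so Petra binds and β* = 17/20.

Petra; β ≥ 17/20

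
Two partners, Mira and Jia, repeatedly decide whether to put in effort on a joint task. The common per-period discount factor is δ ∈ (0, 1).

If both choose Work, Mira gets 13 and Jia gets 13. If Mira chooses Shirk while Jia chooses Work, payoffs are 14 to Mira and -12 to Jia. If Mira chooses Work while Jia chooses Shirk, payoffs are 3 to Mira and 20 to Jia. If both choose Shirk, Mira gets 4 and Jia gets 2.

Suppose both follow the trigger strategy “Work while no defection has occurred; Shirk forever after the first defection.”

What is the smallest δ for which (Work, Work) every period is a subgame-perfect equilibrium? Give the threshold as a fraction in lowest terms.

For Mira: deviation gain 14−13 = 1, per-period punishment loss 13−4 = 9. IC gives δ ≥ 1/10.
For Jia: gain 7, loss 11 per period, so δ ≥ 7/18.
The tighter constraint is Jia's, so cooperation needs δ ≥ 7/18.

7/18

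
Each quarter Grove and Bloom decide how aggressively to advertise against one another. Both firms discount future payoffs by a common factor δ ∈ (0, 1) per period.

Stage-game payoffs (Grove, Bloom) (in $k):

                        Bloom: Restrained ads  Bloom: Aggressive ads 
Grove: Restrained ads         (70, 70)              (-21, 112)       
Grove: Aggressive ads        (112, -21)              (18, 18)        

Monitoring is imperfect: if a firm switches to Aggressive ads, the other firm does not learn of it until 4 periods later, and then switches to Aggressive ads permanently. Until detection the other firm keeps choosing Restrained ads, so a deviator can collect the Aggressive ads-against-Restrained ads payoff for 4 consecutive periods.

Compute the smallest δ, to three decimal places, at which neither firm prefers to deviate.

The best deviation is to choose Aggressive ads for all 4 undetected periods, earning 112 each, then 18 forever once detected.
Deviation value: 112(1−δ^4)/(1−δ) + 18δ^4/(1−δ); cooperation value: 70/(1−δ).
IC: 70 ≥ 112(1−δ^4) + 18δ^4 = 112 − 94δ^4.
So δ^4 ≥ 42/94 = 21/47, giving δ ≥ (21/47)^(1/4) ≈ 0.818.

0.818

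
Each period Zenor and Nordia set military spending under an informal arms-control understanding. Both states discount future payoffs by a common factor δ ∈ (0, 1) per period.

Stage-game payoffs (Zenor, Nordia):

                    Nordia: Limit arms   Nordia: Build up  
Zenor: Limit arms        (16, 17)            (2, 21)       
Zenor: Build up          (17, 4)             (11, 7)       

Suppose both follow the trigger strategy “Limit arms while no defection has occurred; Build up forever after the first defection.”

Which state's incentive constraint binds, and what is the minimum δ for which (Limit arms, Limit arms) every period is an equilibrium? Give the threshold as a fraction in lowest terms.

Nordia; δ ≥ 2/7

For Zenor: deviation gain 17−16 = 1, per-period punishment loss 16−11 = 5. IC gives δ ≥ 1/6.
For Nordia: gain 4, loss 10 per period, so δ ≥ 4/14 = 2/7.
The tighter constraint is Nordia's, so cooperation needs δ ≥ 2/7.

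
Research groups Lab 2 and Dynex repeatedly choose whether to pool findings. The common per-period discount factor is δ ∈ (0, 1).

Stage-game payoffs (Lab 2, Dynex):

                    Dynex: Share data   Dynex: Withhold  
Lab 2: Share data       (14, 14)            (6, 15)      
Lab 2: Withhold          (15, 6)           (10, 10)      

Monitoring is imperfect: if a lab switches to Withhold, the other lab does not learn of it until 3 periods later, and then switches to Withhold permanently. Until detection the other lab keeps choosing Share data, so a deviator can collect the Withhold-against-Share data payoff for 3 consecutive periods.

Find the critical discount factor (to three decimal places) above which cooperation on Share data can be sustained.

The best deviation is to choose Withhold for all 3 undetected periods, earning 15 each, then 10 forever once detected.
Deviation value: 15(1−δ^3)/(1−δ) + 10δ^3/(1−δ); cooperation value: 14/(1−δ).
IC: 14 ≥ 15(1−δ^3) + 10δ^3 = 15 − 5δ^3.
So δ^3 ≥ 1/5, giving δ ≥ (1/5)^(1/3) ≈ 0.585.

0.585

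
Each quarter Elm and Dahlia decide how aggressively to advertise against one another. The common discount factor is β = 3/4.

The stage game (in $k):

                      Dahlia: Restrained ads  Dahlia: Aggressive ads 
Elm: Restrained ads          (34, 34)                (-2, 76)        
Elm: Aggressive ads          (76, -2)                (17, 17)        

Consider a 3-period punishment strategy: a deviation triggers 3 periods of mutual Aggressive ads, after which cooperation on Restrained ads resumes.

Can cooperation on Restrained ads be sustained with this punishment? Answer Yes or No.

Comparing payoff streams over the 4 periods until play realigns: cooperate → 34(1+β+…+β^3); deviate → 76 + 17(β+…+β^3).
Cooperation is sustained iff (34−17)(β+…+β^3) ≥ 76−34.
β+…+β^3 = 3/4·(1−(3/4)^3)/(1−3/4) = 1.7344, and (76−34)/(34−17) = 2.4706.
1.7344 < 2.4706, so cooperation is not sustainable.

No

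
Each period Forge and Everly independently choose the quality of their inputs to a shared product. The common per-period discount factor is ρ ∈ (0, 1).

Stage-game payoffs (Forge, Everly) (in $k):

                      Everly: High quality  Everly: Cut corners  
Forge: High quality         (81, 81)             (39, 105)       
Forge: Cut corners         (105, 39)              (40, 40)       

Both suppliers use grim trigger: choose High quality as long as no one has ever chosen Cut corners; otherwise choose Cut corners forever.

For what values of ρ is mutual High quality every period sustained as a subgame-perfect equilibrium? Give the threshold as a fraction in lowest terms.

81/(1−ρ) ≥ 105 + 40ρ/(1−ρ)
81 ≥ 105 − 65ρ
ρ ≥ 24/65.

24/65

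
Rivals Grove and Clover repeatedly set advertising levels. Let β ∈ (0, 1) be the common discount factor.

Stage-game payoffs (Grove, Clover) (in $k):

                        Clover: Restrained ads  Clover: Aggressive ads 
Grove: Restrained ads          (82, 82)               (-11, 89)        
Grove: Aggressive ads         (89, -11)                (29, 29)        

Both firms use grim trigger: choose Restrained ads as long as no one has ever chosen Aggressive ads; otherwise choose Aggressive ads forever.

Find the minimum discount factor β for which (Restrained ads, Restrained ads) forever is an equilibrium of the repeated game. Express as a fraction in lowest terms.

7/60

Cooperation forever yields 82 each period: 82/(1−β).
Deviating yields 89 once, then 29 forever: 89 + 29β/(1−β).
No profitable deviation requires 82/(1−β) ≥ 89 + 29β/(1−β).
Multiplying by (1−β): 82 ≥ 89(1−β) + 29β = 89 − 60β.
So 60β ≥ 7, i.e. β ≥ 7/60.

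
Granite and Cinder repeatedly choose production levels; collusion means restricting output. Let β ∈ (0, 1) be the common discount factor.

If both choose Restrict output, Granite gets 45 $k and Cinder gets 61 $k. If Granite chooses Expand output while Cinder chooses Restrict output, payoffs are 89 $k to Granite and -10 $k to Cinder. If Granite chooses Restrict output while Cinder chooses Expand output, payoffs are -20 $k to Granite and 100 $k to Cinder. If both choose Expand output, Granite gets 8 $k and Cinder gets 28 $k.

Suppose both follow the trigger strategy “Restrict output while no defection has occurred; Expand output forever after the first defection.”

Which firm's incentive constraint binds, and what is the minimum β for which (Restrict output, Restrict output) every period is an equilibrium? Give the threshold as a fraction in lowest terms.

For Granite: deviation gain 89−45 = 44, per-period punishment loss 45−8 = 37. IC gives β ≥ 44/81.
For Cinder: gain 39, loss 33 per period, so β ≥ 39/72 = 13/24.
The tighter constraint is Granite's, so cooperation needs β ≥ 44/81.

Granite; β ≥ 44/81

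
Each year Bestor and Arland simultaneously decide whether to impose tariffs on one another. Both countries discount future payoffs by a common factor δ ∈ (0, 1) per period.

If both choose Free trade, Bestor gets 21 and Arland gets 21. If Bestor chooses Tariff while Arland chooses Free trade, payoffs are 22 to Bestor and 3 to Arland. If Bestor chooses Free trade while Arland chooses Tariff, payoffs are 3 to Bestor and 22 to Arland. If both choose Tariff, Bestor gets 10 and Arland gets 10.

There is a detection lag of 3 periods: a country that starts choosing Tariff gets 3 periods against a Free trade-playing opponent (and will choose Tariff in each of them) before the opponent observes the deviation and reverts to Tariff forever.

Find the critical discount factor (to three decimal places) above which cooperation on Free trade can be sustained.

0.437

The best deviation is to choose Tariff for all 3 undetected periods, earning 22 each, then 10 forever once detected.
Deviation value: 22(1−δ^3)/(1−δ) + 10δ^3/(1−δ); cooperation value: 21/(1−δ).
IC: 21 ≥ 22(1−δ^3) + 10δ^3 = 22 − 12δ^3.
So δ^3 ≥ 1/12, giving δ ≥ (1/12)^(1/3) ≈ 0.437.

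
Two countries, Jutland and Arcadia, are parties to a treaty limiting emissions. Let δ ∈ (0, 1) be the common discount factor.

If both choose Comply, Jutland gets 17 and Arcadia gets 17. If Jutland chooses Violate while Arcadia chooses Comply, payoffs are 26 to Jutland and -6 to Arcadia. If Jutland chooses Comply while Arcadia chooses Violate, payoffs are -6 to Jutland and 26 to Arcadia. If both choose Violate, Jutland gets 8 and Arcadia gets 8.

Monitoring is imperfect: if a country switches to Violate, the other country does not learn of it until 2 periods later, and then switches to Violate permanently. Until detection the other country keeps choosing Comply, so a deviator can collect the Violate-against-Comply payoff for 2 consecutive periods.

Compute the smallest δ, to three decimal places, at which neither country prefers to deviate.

The best deviation is to choose Violate for all 2 undetected periods, earning 26 each, then 8 forever once detected.
Deviation value: 26(1−δ^2)/(1−δ) + 8δ^2/(1−δ); cooperation value: 17/(1−δ).
IC: 17 ≥ 26(1−δ^2) + 8δ^2 = 26 − 18δ^2.
So δ^2 ≥ 9/18 = 1/2, giving δ ≥ (1/2)^(1/2) ≈ 0.707.

0.707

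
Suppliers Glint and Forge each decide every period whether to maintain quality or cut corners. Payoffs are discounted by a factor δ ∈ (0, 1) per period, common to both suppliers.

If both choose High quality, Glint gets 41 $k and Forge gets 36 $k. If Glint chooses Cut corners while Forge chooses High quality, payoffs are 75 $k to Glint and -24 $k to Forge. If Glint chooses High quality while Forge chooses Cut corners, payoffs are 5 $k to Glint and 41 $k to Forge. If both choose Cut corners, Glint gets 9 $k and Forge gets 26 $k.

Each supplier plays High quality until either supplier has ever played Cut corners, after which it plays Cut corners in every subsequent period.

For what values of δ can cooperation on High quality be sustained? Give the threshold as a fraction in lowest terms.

Glint: cooperation gives 41 each period; deviation gives 75 once then 9 forever.
  41/(1−δ) ≥ 75 + 9δ/(1−δ) ⇒ δ ≥ 34/66 = 17/33.
Forge: cooperation gives 36 each period; deviation gives 41 once then 26 forever.
  δ ≥ 5/15 = 1/3.
Both must hold, so the binding constraint is Glint's: δ ≥ 17/33.

17/33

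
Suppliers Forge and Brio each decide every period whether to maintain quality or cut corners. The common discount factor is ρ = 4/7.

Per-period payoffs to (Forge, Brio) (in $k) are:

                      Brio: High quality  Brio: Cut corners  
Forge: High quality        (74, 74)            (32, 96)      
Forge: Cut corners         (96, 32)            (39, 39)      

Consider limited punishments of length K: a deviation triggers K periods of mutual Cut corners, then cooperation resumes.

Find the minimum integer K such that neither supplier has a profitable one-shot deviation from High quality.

2

IC: ρ(1−ρ^K)/(1−ρ) ≥ (96−74)/(74−39) = 22/35.
With ρ = 4/7: need 1 − ρ^K ≥ 22/35·(1−4/7)/(4/7), i.e. ρ^K ≤ 0.5286.
Since (4/7)^1 = 0.5714 and (4/7)^2 = 0.3265, the smallest such K is 2.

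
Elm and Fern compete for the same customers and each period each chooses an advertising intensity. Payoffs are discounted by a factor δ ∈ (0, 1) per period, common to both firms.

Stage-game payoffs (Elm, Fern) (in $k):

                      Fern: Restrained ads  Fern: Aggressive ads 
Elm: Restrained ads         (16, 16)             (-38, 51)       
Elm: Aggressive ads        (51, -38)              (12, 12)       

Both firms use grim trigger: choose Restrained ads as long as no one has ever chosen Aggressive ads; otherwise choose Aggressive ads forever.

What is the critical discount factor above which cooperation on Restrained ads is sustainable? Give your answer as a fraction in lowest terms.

One-period gain from deviating is 51 − 16 = 35. The loss is 16 − 12 = 4 in every subsequent period, with present value 4·δ/(1−δ).
Deviation is unprofitable when 4·δ/(1−δ) ≥ 35, i.e. δ/(1−δ) ≥ 35/4.
Equivalently δ ≥ 35/(35+4) = 35/39.

35/39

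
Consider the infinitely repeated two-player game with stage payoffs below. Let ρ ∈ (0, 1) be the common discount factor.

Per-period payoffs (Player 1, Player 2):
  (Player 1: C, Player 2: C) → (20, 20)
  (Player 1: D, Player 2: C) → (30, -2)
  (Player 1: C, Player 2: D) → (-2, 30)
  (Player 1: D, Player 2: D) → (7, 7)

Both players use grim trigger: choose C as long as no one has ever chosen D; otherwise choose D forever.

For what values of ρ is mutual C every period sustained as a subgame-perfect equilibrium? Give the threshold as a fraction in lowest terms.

10/23

20/(1−ρ) ≥ 30 + 7ρ/(1−ρ)
20 ≥ 30 − 23ρ
ρ ≥ 10/23.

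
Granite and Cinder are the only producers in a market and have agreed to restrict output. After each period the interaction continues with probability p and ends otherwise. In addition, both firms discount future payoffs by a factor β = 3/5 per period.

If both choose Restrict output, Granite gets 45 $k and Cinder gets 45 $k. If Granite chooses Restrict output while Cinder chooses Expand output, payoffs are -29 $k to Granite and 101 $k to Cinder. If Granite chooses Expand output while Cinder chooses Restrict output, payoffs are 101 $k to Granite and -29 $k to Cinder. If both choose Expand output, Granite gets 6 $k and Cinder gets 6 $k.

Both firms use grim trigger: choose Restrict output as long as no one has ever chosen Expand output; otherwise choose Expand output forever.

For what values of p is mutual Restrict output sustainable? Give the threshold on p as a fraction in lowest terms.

56/57

Expected continuation weight on next period's payoff is β·p = 3/5·p, which plays the role of the discount factor.
Cooperation requires 3/5·p ≥ (101−45)/(101−6) = 56/95, hence p ≥ 56/57.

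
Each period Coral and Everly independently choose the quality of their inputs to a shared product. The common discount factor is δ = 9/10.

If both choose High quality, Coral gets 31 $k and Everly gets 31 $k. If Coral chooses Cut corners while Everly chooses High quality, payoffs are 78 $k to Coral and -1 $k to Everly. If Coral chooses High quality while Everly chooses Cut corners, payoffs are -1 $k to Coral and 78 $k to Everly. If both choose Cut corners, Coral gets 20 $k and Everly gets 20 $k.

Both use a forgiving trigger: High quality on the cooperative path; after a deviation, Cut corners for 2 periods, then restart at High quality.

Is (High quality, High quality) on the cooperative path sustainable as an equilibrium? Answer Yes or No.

No

IC: δ+…+δ^2 ≥ (78−31)/(31−20) = 47/11.
At δ = 9/10: partial sum = 1.7100 < 4.2727. Cooperation not sustainable.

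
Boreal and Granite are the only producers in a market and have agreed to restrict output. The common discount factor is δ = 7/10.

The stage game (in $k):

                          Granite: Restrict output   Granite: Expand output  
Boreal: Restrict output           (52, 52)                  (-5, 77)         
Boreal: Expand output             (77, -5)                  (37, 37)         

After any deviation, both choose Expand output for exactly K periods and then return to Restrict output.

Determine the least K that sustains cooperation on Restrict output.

4

Need Σ_{k=1}^{K} δ^k ≥ (77−52)/(52−37) = 1.6667 at δ = 7/10.
At K = 3 the sum is 1.5330 < 1.6667; at K = 4 it is 1.7731 ≥ 1.6667.
So the minimum punishment length is K = 4.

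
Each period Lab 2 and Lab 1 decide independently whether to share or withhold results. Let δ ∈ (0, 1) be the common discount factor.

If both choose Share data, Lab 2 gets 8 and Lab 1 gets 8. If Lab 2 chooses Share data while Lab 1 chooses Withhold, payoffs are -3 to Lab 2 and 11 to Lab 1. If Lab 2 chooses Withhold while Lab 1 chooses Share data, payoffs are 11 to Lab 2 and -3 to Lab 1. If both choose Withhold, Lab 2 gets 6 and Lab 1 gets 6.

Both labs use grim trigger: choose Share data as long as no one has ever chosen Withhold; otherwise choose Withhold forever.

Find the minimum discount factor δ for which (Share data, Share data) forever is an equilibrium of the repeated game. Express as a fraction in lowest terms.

3/5

Under grim trigger the critical discount factor is (T−C)/(T−P) with T = 11, C = 8, P = 6.
δ* = (11−8)/(11−6) = 3/5.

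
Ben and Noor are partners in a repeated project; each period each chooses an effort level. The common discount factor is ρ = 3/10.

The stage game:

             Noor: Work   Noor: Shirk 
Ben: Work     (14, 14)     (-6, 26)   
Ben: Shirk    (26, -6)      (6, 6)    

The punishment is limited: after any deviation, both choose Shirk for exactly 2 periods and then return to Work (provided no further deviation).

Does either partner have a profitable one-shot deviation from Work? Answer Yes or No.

Yes

Comparing payoff streams over the 3 periods until play realigns: cooperate → 14(1+ρ+…+ρ^2); deviate → 26 + 6(ρ+…+ρ^2).
Cooperation is sustained iff (14−6)(ρ+…+ρ^2) ≥ 26−14.
ρ+…+ρ^2 = 3/10·(1−(3/10)^2)/(1−3/10) = 0.3900, and (26−14)/(14−6) = 1.5000.
0.3900 < 1.5000, so cooperation is not sustainable.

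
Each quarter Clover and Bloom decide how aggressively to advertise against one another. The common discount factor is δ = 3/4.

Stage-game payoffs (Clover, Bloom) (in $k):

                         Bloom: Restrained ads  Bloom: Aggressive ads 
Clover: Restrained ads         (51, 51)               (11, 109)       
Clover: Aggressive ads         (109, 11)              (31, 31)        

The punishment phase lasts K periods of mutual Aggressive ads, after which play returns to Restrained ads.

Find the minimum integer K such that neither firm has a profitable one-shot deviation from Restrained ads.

IC: δ(1−δ^K)/(1−δ) ≥ (109−51)/(51−31) = 29/10.
With δ = 3/4: need 1 − δ^K ≥ 29/10·(1−3/4)/(3/4), i.e. δ^K ≤ 0.0333.
Since (3/4)^11 = 0.0422 and (3/4)^12 = 0.0317, the smallest such K is 12.

12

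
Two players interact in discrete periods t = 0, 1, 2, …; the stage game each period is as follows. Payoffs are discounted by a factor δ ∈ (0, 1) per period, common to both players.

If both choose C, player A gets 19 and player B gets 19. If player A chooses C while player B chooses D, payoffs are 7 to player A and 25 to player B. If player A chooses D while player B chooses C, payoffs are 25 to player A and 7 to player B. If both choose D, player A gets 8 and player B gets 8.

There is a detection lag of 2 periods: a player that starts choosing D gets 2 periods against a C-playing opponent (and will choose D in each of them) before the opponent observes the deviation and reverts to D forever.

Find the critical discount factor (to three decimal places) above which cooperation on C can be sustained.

0.594

A deviator earns 25 for 2 periods, then 8 forever; cooperating earns 19 forever. Multiplying the IC by (1−δ):
19 ≥ 25(1−δ^2) + 8δ^2, so 17·δ^2 ≥ 6 and δ^2 ≥ 6/17.
δ ≥ (6/17)^(1/2) ≈ 0.594.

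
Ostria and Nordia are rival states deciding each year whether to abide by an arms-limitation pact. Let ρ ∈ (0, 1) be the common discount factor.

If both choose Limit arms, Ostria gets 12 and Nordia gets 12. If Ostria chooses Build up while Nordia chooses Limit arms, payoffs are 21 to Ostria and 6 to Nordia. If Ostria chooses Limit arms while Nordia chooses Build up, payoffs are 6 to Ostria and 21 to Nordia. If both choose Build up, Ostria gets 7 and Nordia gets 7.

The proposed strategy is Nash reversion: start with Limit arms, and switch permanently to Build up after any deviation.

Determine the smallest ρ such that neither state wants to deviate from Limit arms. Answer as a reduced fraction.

9/14

Under grim trigger the critical discount factor is (T−C)/(T−P) with T = 21, C = 12, P = 7.
ρ* = (21−12)/(21−7) = 9/14.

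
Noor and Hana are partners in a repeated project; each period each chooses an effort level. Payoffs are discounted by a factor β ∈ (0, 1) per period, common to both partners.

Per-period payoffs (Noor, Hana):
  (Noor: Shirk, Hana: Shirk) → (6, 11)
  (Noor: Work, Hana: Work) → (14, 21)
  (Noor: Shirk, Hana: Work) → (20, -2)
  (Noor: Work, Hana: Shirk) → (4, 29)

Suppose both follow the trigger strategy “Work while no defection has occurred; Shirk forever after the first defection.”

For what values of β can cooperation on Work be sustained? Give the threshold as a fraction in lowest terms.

4/9

For Noor: deviation gain 20−14 = 6, per-period punishment loss 14−6 = 8. IC gives β ≥ 6/14 = 3/7.
For Hana: gain 8, loss 10 per period, so β ≥ 8/18 = 4/9.
The tighter constraint is Hana's, so cooperation needs β ≥ 4/9.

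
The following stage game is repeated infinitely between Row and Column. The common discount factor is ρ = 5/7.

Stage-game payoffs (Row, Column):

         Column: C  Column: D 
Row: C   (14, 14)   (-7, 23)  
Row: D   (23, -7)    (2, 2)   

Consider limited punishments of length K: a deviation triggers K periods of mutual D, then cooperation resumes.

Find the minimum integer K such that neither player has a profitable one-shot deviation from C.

2

No profitable deviation requires (14−2)(ρ+…+ρ^K) ≥ 23−14, i.e. ρ+…+ρ^K ≥ 3/4 ≈ 0.7500.
With ρ = 5/7, the partial sums are K=1: 0.7143, K=2: 1.2245.
K = 2 is the first length at which the sum reaches 0.7500.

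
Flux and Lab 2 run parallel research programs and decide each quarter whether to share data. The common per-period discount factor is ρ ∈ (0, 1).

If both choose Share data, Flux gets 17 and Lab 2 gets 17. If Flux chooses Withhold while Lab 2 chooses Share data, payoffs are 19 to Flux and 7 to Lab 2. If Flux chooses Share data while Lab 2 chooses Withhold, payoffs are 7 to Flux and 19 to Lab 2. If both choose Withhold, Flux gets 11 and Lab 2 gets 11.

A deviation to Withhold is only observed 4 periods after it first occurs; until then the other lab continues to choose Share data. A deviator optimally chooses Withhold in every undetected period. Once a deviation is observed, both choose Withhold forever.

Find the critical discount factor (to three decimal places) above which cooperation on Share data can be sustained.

0.707

The best deviation is to choose Withhold for all 4 undetected periods, earning 19 each, then 11 forever once detected.
Deviation value: 19(1−ρ^4)/(1−ρ) + 11ρ^4/(1−ρ); cooperation value: 17/(1−ρ).
IC: 17 ≥ 19(1−ρ^4) + 11ρ^4 = 19 − 8ρ^4.
So ρ^4 ≥ 2/8 = 1/4, giving ρ ≥ (1/4)^(1/4) ≈ 0.707.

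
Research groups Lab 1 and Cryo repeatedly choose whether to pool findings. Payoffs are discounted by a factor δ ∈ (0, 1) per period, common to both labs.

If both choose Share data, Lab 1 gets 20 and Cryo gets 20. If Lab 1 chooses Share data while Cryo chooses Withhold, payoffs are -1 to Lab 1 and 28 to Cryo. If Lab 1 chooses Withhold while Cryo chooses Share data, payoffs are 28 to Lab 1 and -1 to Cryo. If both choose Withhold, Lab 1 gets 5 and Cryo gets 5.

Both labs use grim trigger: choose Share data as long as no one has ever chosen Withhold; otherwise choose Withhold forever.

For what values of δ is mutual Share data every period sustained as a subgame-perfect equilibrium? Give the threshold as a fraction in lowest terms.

Under grim trigger the critical discount factor is (T−C)/(T−P) with T = 28, C = 20, P = 5.
δ* = (28−20)/(28−5) = 8/23.

8/23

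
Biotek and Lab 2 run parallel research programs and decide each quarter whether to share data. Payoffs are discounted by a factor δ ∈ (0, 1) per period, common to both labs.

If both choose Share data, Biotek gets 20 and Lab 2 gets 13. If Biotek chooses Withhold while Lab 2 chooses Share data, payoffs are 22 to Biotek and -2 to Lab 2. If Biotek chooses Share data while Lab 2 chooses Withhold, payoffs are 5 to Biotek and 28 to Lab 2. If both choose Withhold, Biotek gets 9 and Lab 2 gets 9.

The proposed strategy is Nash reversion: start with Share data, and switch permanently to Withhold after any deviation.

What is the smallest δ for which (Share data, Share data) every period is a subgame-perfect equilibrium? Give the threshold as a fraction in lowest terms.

15/19

For Biotek: deviation gain 22−20 = 2, per-period punishment loss 20−9 = 11. IC gives δ ≥ 2/13.
For Lab 2: gain 15, loss 4 per period, so δ ≥ 15/19.
The tighter constraint is Lab 2's, so cooperation needs δ ≥ 15/19.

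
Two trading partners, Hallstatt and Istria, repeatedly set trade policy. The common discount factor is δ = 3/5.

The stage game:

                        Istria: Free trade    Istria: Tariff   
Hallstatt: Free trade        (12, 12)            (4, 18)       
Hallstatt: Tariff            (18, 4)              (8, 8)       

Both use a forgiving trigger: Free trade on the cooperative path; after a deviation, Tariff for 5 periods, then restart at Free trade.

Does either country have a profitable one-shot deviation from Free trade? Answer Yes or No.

Yes

A one-shot deviation gives 18 now, then 8 for 5 periods, then back to 12.
Gain from deviating: (18−12) today; loss: (12−8) in each of the next 5 periods.
No-deviation condition: (12−8)(δ+…+δ^5) ≥ 18−12, i.e. δ+…+δ^5 ≥ 3/2.
At δ = 3/5: δ+…+δ^5 = 1.3834 < 1.5000.
So cooperation is not sustainable.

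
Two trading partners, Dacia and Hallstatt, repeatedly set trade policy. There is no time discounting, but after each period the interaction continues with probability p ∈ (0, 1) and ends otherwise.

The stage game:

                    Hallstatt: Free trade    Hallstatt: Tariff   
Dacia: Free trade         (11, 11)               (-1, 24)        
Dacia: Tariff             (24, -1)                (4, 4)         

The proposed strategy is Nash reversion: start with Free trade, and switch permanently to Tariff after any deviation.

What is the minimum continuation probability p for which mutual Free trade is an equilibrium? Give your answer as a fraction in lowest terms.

Expected cooperation value is 11 + p·11 + p²·11 + … = 11/(1−p); deviation gives 24 + p·4/(1−p).
11 ≥ 24(1−p) + 4p ⇒ 20p ≥ 13 ⇒ p ≥ 13/20.

13/20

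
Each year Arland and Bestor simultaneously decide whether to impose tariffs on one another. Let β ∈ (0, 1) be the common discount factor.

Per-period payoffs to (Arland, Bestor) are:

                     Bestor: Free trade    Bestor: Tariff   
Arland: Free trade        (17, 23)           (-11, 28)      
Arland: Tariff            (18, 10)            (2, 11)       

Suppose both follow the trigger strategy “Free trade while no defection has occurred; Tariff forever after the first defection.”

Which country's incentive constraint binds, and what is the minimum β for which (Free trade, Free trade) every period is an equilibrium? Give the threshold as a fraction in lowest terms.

For Arland: deviation gain 18−17 = 1, per-period punishment loss 17−2 = 15. IC gives β ≥ 1/16.
For Bestor: gain 5, loss 12 per period, so β ≥ 5/17.
The tighter constraint is Bestor's, so cooperation needs β ≥ 5/17.

Bestor; β ≥ 5/17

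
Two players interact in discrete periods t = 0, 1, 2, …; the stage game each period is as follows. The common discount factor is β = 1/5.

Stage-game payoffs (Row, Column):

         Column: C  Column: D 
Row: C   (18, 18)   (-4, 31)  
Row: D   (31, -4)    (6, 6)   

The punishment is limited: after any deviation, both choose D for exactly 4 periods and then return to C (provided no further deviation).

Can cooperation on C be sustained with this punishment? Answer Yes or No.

No

Comparing payoff streams over the 5 periods until play realigns: cooperate → 18(1+β+…+β^4); deviate → 31 + 6(β+…+β^4).
Cooperation is sustained iff (18−6)(β+…+β^4) ≥ 31−18.
β+…+β^4 = 1/5·(1−(1/5)^4)/(1−1/5) = 0.2496, and (31−18)/(18−6) = 1.0833.
0.2496 < 1.0833, so cooperation is not sustainable.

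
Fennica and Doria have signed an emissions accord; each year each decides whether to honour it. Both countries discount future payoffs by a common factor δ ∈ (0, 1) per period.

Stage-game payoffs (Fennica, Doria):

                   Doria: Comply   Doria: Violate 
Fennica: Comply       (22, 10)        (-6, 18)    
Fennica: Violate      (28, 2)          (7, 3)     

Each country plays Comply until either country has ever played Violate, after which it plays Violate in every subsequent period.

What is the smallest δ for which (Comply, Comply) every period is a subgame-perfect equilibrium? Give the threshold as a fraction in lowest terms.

8/15

Fennica's threshold: (28−22)/(28−7) = 2/7.
Doria's threshold: (18−10)/(18−3) = 8/15.
2/7 < 8/15, so Doria binds and δ* = 8/15.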